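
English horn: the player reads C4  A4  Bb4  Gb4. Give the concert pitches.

F3 D4 Eb4 Cb4

Written C4 on the English horn sounds as F3, a perfect fifth lower; apply that shift to every note.
C4 gives F3
A4 gives D4
Bb4 gives Eb4
Gb4 gives Cb4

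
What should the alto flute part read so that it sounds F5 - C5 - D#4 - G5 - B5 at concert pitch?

Bb5 F5 G#4 C6 E6

Written C4 sounds as G3 on the alto flute, so concert pitches are written a perfect fourth up.
F5 gives Bb5
C5 gives F5
D#4 gives G#4
G5 gives C6
B5 gives E6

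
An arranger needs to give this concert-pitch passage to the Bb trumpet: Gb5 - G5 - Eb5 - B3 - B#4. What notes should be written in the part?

The Bb trumpet sounds a major second below written, so the written part must be a major second above concert — transpose each note up.
Gb5 gives Ab5
G5 gives A5
Eb5 gives F5
B3 gives C#4
B#4 gives C##5

Ab5 A5 F5 C#4 C##5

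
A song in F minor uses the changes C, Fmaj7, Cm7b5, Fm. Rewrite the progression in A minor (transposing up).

F minor up to A minor is a major third; each chord root moves by that interval while the quality stays the same.
C: root C up a major third → E, giving E.
Fmaj7: root F up a major third → A, giving Amaj7.
Cm7b5: root C up a major third → E, giving Em7b5.
Fm: root F up a major third → A, giving Am.

E Amaj7 Em7b5 Am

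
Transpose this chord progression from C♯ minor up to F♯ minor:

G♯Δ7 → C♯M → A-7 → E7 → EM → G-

C#Δ7 F#M D-7 A7 AM C-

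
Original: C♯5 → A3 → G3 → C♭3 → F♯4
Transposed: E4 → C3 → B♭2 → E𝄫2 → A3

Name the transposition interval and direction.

down a major sixth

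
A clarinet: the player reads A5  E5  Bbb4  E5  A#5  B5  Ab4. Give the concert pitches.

F#5 C#5 Gb4 C#5 F##5 G#5 F4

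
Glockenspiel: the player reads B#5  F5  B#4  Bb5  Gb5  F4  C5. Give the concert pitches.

Written C4 on the glockenspiel sounds as C6, a perfect fifteenth higher; apply that shift to every note.
B#5 gives B#7
F5 gives F7
B#4 gives B#6
Bb5 gives Bb7
Gb5 gives Gb7
F4 gives F6
C5 gives C7

B#7 F7 B#6 Bb7 Gb7 F6 C7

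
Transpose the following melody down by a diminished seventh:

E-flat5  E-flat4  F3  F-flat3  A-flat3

Eb5 to F#4
Eb4 to F#3
F3 to G#2
Fb3 to G2
Ab3 to B2

F#4 F#3 G#2 G2 B2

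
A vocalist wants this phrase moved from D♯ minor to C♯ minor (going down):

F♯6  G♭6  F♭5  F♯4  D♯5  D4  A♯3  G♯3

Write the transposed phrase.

E6 Fb6 Ebb5 E4 C#5 C4 G#3 F#3

D♯ minor to C♯ minor down is a major second, so every note moves down by that interval.
F#6 -> E6
Gb6 -> Fb6
Fb5 -> Ebb5
F#4 -> E4
D#5 -> C#5
D4 -> C4
A#3 -> G#3
G#3 -> F#3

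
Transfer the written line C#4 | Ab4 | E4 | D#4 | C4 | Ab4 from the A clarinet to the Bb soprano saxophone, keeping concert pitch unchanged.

First find concert pitch: the A clarinet sounds a minor third below written, so C#4 Ab4 E4 D#4 C4 Ab4 sounds A#3 F4 C#4 B#3 A3 F4.
Then write for Bb soprano saxophone: it sounds a major second below written, so the part must be a major second above concert.
A#3 → B#3
F4 → G4
C#4 → D#4
B#3 → C##4
A3 → B3
F4 → G4

B#3 G4 D#4 C##4 B3 G4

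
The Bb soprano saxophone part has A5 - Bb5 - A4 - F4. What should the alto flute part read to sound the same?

C6 Db6 C5 Ab4

First find concert pitch: the Bb soprano saxophone sounds a major second below written, so A5 Bb5 A4 F4 sounds G5 Ab5 G4 Eb4.
Then write for alto flute: it sounds a perfect fourth below written, so the part must be a perfect fourth above concert.
G5 → C6
Ab5 → Db6
G4 → C5
Eb4 → Ab4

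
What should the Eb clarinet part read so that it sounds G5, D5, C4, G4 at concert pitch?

E5 B4 A3 E4

Written C4 sounds as Eb4 on the Eb clarinet, so concert pitches are written a minor third down.
G5 to E5
D5 to B4
C4 to A3
G4 to E4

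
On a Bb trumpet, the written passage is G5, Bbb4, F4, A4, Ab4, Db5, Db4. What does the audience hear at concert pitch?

Written C4 on the Bb trumpet sounds as Bb3, a major second lower; apply that shift to every note.
G5 → F5
Bbb4 → Abb4
F4 → Eb4
A4 → G4
Ab4 → Gb4
Db5 → Cb5
Db4 → Cb4

F5 Abb4 Eb4 G4 Gb4 Cb5 Cb4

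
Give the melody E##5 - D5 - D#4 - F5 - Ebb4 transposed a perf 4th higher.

A##5 G5 G#4 Bb5 Abb4

E##5 up a perfect fourth is A##5.
D5 up a perfect fourth is G5.
D#4: a fourth up reaches G, and 5 semitones makes it G#4.
F5 up a perfect fourth is Bb5.
Ebb4 up a perfect fourth is Abb4.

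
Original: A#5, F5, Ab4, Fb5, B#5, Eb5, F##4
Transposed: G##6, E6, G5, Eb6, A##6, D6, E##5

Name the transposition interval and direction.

From A#5 to G##6 is 7 letter names — a seventh of some quality.
A#5 to G##6 is 11 semitones, which makes it a major seventh; the second version is higher, so the direction is up.
Checking another pair — F##4 → E##5 — gives the same interval.

up a major seventh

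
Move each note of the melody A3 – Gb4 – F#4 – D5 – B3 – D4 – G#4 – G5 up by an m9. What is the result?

A3: a ninth up reaches B, and 13 semitones makes it Bb4.
Gb4: a ninth up reaches A, and 13 semitones makes it Abb5.
F#4: a ninth up reaches G, and 13 semitones makes it G5.
D5 up a minor ninth is Eb6.
B3 up a minor ninth is C5.
D4 up a minor ninth is Eb5.
A minor ninth up from G#4 gives A5.
A minor ninth up from G5 gives Ab6.

Bb4 Abb5 G5 Eb6 C5 Eb5 A5 Ab6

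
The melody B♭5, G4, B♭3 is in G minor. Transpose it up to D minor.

From G up to D is a perfect fifth; apply that to each pitch.
Bb5 → F6
G4 → D5
Bb3 → F4

F6 D5 F4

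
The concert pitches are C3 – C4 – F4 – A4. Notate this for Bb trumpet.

D3 D4 G4 B4

The Bb trumpet sounds a major second below written, so the written part must be a major second above concert — transpose each note up.
C3 -> D3
C4 -> D4
F4 -> G4
A4 -> B4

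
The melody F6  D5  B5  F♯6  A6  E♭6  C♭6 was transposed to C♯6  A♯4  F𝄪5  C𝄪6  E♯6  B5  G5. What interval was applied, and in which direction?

down a diminished fourth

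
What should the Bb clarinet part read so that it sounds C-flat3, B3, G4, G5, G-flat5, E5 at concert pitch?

The Bb clarinet sounds a major second below written, so the written part must be a major second above concert — transpose each note up.
Cb3 -> Db3
B3 -> C#4
G4 -> A4
G5 -> A5
Gb5 -> Ab5
E5 -> F#5

Db3 C#4 A4 A5 Ab5 F#5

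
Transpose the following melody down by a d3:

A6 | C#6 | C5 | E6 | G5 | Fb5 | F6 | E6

F##6 A##5 A#4 C##6 E#5 D5 D#6 C##6

A6: a third down reaches F, and 2 semitones makes it F##6.
A diminished third down from C#6 gives A##5.
A diminished third down from C5 gives A#4.
A diminished third down from E6 gives C##6.
G5 down a diminished third is E#5.
A diminished third down from Fb5 gives D5.
F6: a third down reaches D, and 2 semitones makes it D#6.
E6: a third down reaches C, and 2 semitones makes it C##6.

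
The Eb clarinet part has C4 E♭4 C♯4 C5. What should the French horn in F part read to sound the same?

First find concert pitch: the Eb clarinet sounds a minor third above written, so C4 E♭4 C♯4 C5 sounds Eb4 Gb4 E4 Eb5.
Then write for French horn in F: it sounds a perfect fifth below written, so the part must be a perfect fifth above concert.
Eb4 → Bb4
Gb4 → Db5
E4 → B4
Eb5 → Bb5

Bb4 Db5 B4 Bb5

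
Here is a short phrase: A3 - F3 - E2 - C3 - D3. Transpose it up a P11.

A perfect eleventh up from A3 gives D5.
F3: an eleventh up reaches B, and 17 semitones makes it Bb4.
A perfect eleventh up from E2 gives A3.
C3: an eleventh up reaches F, and 17 semitones makes it F4.
D3: an eleventh up reaches G, and 17 semitones makes it G4.

D5 Bb4 A3 F4 G4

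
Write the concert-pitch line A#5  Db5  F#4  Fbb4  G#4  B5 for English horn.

E#6 Ab5 C#5 Cbb5 D#5 F#6

The English horn sounds a perfect fifth below written, so the written part must be a perfect fifth above concert — transpose each note up.
A#5 gives E#6
Db5 gives Ab5
F#4 gives C#5
Fbb4 gives Cbb5
G#4 gives D#5
B5 gives F#6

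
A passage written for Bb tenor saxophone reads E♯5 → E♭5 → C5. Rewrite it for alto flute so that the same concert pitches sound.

G#4 Gb4 Eb4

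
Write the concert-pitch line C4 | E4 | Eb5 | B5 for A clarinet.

The A clarinet sounds a minor third below written, so the written part must be a minor third above concert — transpose each note up.
C4 to Eb4
E4 to G4
Eb5 to Gb5
B5 to D6

Eb4 G4 Gb5 D6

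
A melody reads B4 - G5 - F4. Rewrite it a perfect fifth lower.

E4 C5 Bb3

B4 gives E4
G5 gives C5
F4 gives Bb3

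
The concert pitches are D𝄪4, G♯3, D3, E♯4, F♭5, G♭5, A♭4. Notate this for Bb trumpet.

The Bb trumpet sounds a major second below written, so the written part must be a major second above concert — transpose each note up.
D##4 to E##4
G#3 to A#3
D3 to E3
E#4 to F##4
Fb5 to Gb5
Gb5 to Ab5
Ab4 to Bb4

E##4 A#3 E3 F##4 Gb5 Ab5 Bb4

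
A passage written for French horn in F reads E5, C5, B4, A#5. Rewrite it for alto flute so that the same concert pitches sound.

D5 Bb4 A4 G#5

First find concert pitch: the French horn in F sounds a perfect fifth below written, so E5 C5 B4 A#5 sounds A4 F4 E4 D#5.
Then write for alto flute: it sounds a perfect fourth below written, so the part must be a perfect fourth above concert.
A4 → D5
F4 → Bb4
E4 → A4
D#5 → G#5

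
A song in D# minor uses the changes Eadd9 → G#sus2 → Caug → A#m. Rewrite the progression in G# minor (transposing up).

Aadd9 C#sus2 Faug D#m

D# minor up to G# minor is a perfect fourth; each chord root moves by that interval while the quality stays the same.
Eadd9: root E up a perfect fourth → A, giving Aadd9.
G#sus2: root G# up a perfect fourth → C#, giving C#sus2.
Caug: root C up a perfect fourth → F, giving Faug.
A#m: root A# up a perfect fourth → D#, giving D#m.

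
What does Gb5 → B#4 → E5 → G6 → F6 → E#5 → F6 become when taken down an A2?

Fbb5 A4 Db5 Fb6 Ebb6 D5 Ebb6

Gb5 -> Fbb5
B#4 -> A4
E5 -> Db5
G6 -> Fb6
F6 -> Ebb6
E#5 -> D5
F6 -> Ebb6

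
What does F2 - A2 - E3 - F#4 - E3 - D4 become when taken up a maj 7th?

A major seventh up from F2 gives E3.
A2 up a major seventh is G#3.
E3: a seventh up reaches D, and 11 semitones makes it D#4.
A major seventh up from F#4 gives E#5.
E3 up a major seventh is D#4.
A major seventh up from D4 gives C#5.

E3 G#3 D#4 E#5 D#4 C#5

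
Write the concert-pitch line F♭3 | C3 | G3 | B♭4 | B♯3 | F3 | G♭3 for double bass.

Fb4 C4 G4 Bb5 B#4 F4 Gb4

The double bass sounds a perfect octave below written, so the written part must be a perfect octave above concert — transpose each note up.
Fb3 to Fb4
C3 to C4
G3 to G4
Bb4 to Bb5
B#3 to B#4
F3 to F4
Gb3 to Gb4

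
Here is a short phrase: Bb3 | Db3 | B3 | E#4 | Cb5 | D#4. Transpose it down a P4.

F3 Ab2 F#3 B#3 Gb4 A#3

Bb3 -> F3
Db3 -> Ab2
B3 -> F#3
E#4 -> B#3
Cb5 -> Gb4
D#4 -> A#3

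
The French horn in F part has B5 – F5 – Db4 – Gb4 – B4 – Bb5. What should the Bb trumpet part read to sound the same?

First find concert pitch: the French horn in F sounds a perfect fifth below written, so B5 F5 Db4 Gb4 B4 Bb5 sounds E5 Bb4 Gb3 Cb4 E4 Eb5.
Then write for Bb trumpet: it sounds a major second below written, so the part must be a major second above concert.
E5 → F#5
Bb4 → C5
Gb3 → Ab3
Cb4 → Db4
E4 → F#4
Eb5 → F5

F#5 C5 Ab3 Db4 F#4 F5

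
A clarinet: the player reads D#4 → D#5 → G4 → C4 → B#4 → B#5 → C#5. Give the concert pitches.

B#3 B#4 E4 A3 G##4 G##5 A#4

Written C4 on the A clarinet sounds as A3, a minor third lower; apply that shift to every note.
D#4 becomes B#3
D#5 becomes B#4
G4 becomes E4
C4 becomes A3
B#4 becomes G##4
B#5 becomes G##5
C#5 becomes A#4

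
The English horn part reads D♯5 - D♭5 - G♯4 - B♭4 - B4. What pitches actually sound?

G#4 Gb4 C#4 Eb4 E4

The English horn sounds a perfect fifth below written, so transpose each written note down a perfect fifth.
D#5 becomes G#4
Db5 becomes Gb4
G#4 becomes C#4
Bb4 becomes Eb4
B4 becomes E4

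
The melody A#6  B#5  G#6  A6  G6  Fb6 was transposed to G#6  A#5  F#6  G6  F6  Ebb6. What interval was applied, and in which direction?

down a major second

Take the first pair: A#6 → G#6. A to G spans 2 letter names, so the interval is some kind of second.
G#6 to A#6 is 2 semitones, which makes it a major second; the second version is lower, so the direction is down.
Checking another pair — Fb6 → Ebb6 — gives the same interval.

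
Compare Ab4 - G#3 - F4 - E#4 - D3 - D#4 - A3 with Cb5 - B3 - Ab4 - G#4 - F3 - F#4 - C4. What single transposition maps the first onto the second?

up a minor third

From Ab4 to Cb5 is 3 letter names — a third of some quality.
Ab4 to Cb5 is 3 semitones, which makes it a minor third; the second version is higher, so the direction is up.
Checking another pair — A3 → C4 — gives the same interval.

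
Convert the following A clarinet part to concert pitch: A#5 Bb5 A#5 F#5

The A clarinet sounds a minor third below written, so transpose each written note down a minor third.
A#5 to F##5
Bb5 to G5
A#5 to F##5
F#5 to D#5

F##5 G5 F##5 D#5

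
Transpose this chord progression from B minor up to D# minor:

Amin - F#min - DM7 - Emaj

B minor up to D# minor is a major third; each chord root moves by that interval while the quality stays the same.
Amin: root A up a major third → C#, giving C#min.
F#min: root F# up a major third → A#, giving A#min.
DM7: root D up a major third → F#, giving F#M7.
Emaj: root E up a major third → G#, giving G#maj.

C#min A#min F#M7 G#maj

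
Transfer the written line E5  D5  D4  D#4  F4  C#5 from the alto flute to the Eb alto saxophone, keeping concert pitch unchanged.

G#5 F#5 F#4 F##4 A4 E#5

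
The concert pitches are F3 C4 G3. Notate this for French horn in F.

The French horn in F sounds a perfect fifth below written, so the written part must be a perfect fifth above concert — transpose each note up.
F3 to C4
C4 to G4
G3 to D4

C4 G4 D4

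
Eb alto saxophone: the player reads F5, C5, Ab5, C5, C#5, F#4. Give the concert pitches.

Ab4 Eb4 Cb5 Eb4 E4 A3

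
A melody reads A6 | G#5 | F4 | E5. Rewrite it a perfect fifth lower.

A6 to D6
G#5 to C#5
F4 to Bb3
E5 to A4

D6 C#5 Bb3 A4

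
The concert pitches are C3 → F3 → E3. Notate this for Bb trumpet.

Written C4 sounds as Bb3 on the Bb trumpet, so concert pitches are written a major second up.
C3 to D3
F3 to G3
E3 to F#3

D3 G3 F#3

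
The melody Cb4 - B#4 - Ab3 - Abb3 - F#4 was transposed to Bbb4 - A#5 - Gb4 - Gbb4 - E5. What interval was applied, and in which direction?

Take the first pair: Cb4 → Bbb4. C to B spans 7 letter names, so the interval is some kind of seventh.
Cb4 to Bbb4 is 10 semitones, which makes it a minor seventh; the second version is higher, so the direction is up.
Checking another pair — F#4 → E5 — gives the same interval.

up a minor seventh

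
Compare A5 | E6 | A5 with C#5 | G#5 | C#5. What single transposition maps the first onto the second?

down a minor sixth

From A5 to C#5 is 6 letter names — a sixth of some quality.
C#5 to A5 is 8 semitones, which makes it a minor sixth; the second version is lower, so the direction is down.
Checking another pair — A5 → C#5 — gives the same interval.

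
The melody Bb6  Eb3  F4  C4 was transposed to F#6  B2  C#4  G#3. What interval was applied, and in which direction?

From Bb6 to F#6 is 4 letter names — a fourth of some quality.
F#6 to Bb6 is 4 semitones, which makes it a diminished fourth; the second version is lower, so the direction is down.
Checking another pair — C4 → G#3 — gives the same interval.

down a diminished fourth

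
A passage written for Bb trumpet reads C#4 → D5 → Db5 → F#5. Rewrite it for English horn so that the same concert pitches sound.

First find concert pitch: the Bb trumpet sounds a major second below written, so C#4 D5 Db5 F#5 sounds B3 C5 Cb5 E5.
Then write for English horn: it sounds a perfect fifth below written, so the part must be a perfect fifth above concert.
B3 → F#4
C5 → G5
Cb5 → Gb5
E5 → B5

F#4 G5 Gb5 B5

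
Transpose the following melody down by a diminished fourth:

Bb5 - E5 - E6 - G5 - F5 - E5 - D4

F#5 B#4 B#5 D#5 C#5 B#4 A#3

Bb5 → F#5
E5 → B#4
E6 → B#5
G5 → D#5
F5 → C#5
E5 → B#4
D4 → A#3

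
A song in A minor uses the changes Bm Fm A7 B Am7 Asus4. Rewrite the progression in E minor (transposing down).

F#m Cm E7 F# Em7 Esus4

A minor down to E minor is a perfect fourth; each chord root moves by that interval while the quality stays the same.
Bm: root B down a perfect fourth → F#, giving F#m.
Fm: root F down a perfect fourth → C, giving Cm.
A7: root A down a perfect fourth → E, giving E7.
B: root B down a perfect fourth → F#, giving F#.
Am7: root A down a perfect fourth → E, giving Em7.
Asus4: root A down a perfect fourth → E, giving Esus4.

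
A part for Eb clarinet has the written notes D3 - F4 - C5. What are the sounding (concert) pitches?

F3 Ab4 Eb5

Written C4 on the Eb clarinet sounds as Eb4, a minor third higher; apply that shift to every note.
D3 → F3
F4 → Ab4
C5 → Eb5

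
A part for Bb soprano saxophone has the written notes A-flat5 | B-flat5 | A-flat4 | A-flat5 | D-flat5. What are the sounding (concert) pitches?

Gb5 Ab5 Gb4 Gb5 Cb5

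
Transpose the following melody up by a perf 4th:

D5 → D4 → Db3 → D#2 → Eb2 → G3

G5 G4 Gb3 G#2 Ab2 C4

D5 -> G5
D4 -> G4
Db3 -> Gb3
D#2 -> G#2
Eb2 -> Ab2
G3 -> C4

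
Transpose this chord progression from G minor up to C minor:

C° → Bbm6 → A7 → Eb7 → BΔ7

G minor up to C minor is a perfect fourth; each chord root moves by that interval while the quality stays the same.
C°: root C up a perfect fourth → F, giving F°.
Bbm6: root Bb up a perfect fourth → Eb, giving Ebm6.
A7: root A up a perfect fourth → D, giving D7.
Eb7: root Eb up a perfect fourth → Ab, giving Ab7.
BΔ7: root B up a perfect fourth → E, giving EΔ7.

F° Ebm6 D7 Ab7 EΔ7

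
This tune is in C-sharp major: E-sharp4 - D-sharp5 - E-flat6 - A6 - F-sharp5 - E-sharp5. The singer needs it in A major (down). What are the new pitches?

C-sharp major to A major down is a major third, so every note moves down by that interval.
E#4 gives C#4
D#5 gives B4
Eb6 gives Cb6
A6 gives F6
F#5 gives D5
E#5 gives C#5

C#4 B4 Cb6 F6 D5 C#5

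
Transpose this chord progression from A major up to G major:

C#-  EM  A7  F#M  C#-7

B- DM G7 EM B-7

A major up to G major is a minor seventh; each chord root moves by that interval while the quality stays the same.
C#-: root C# up a minor seventh → B, giving B-.
EM: root E up a minor seventh → D, giving DM.
A7: root A up a minor seventh → G, giving G7.
F#M: root F# up a minor seventh → E, giving EM.
C#-7: root C# up a minor seventh → B, giving B-7.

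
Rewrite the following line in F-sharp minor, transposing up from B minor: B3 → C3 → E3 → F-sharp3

F#4 G3 B3 C#4

B minor to F-sharp minor up is a perfect fifth, so every note moves up by that interval.
B3 to F#4
C3 to G3
E3 to B3
F#3 to C#4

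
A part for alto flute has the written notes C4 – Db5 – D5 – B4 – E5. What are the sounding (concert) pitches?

G3 Ab4 A4 F#4 B4

The alto flute sounds a perfect fourth below written, so transpose each written note down a perfect fourth.
C4 → G3
Db5 → Ab4
D5 → A4
B4 → F#4
E5 → B4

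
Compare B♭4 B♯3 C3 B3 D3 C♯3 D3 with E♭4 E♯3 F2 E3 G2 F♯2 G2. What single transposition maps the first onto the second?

down a perfect fifth

Take the first pair: Bb4 → Eb4. B to E spans 5 letter names, so the interval is some kind of fifth.
Eb4 to Bb4 is 7 semitones, which makes it a perfect fifth; the second version is lower, so the direction is down.
Checking another pair — D3 → G2 — gives the same interval.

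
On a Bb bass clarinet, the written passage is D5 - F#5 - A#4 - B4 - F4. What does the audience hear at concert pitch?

C4 E4 G#3 A3 Eb3

The Bb bass clarinet sounds a major ninth below written, so transpose each written note down a major ninth.
D5 -> C4
F#5 -> E4
A#4 -> G#3
B4 -> A3
F4 -> Eb3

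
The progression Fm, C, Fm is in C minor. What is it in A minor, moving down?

Dm A Dm

C minor down to A minor is a minor third; each chord root moves by that interval while the quality stays the same.
Fm: root F down a minor third → D, giving Dm.
C: root C down a minor third → A, giving A.
Fm: root F down a minor third → D, giving Dm.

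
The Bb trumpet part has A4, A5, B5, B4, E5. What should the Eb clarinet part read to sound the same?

First find concert pitch: the Bb trumpet sounds a major second below written, so A4 A5 B5 B4 E5 sounds G4 G5 A5 A4 D5.
Then write for Eb clarinet: it sounds a minor third above written, so the part must be a minor third below concert.
G4 → E4
G5 → E5
A5 → F#5
A4 → F#4
D5 → B4

E4 E5 F#5 F#4 B4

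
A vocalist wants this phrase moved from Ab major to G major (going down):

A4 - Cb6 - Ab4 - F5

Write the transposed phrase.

Ab major to G major down is a minor second, so every note moves down by that interval.
A4 -> G#4
Cb6 -> Bb5
Ab4 -> G4
F5 -> E5

G#4 Bb5 G4 E5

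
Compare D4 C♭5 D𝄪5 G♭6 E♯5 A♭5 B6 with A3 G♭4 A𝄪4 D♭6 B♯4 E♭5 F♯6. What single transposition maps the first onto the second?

down a perfect fourth

From D4 to A3 is 4 letter names — a fourth of some quality.
A3 to D4 is 5 semitones, which makes it a perfect fourth; the second version is lower, so the direction is down.
Checking another pair — B6 → F#6 — gives the same interval.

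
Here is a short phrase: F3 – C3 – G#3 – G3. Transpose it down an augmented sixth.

Abb2 Ebb2 Bb2 Bbb2

F3 down an augmented sixth is Abb2.
An augmented sixth down from C3 gives Ebb2.
An augmented sixth down from G#3 gives Bb2.
G3 down an augmented sixth is Bbb2.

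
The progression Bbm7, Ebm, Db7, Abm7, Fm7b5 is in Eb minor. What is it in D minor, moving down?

Am7 Dm C7 Gm7 Em7b5

Eb minor down to D minor is a minor second; each chord root moves by that interval while the quality stays the same.
Bbm7: root Bb down a minor second → A, giving Am7.
Ebm: root Eb down a minor second → D, giving Dm.
Db7: root Db down a minor second → C, giving C7.
Abm7: root Ab down a minor second → G, giving Gm7.
Fm7b5: root F down a minor second → E, giving Em7b5.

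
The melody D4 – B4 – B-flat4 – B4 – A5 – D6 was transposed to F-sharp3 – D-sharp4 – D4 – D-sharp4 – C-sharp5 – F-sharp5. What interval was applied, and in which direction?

From D4 to F#3 is 6 letter names — a sixth of some quality.
F#3 to D4 is 8 semitones, which makes it a minor sixth; the second version is lower, so the direction is down.
Checking another pair — D6 → F#5 — gives the same interval.

down a minor sixth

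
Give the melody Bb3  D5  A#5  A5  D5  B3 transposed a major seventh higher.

Bb3 -> A4
D5 -> C#6
A#5 -> G##6
A5 -> G#6
D5 -> C#6
B3 -> A#4

A4 C#6 G##6 G#6 C#6 A#4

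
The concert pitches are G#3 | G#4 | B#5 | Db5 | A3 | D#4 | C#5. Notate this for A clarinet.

B3 B4 D#6 Fb5 C4 F#4 E5

The A clarinet sounds a minor third below written, so the written part must be a minor third above concert — transpose each note up.
G#3 → B3
G#4 → B4
B#5 → D#6
Db5 → Fb5
A3 → C4
D#4 → F#4
C#5 → E5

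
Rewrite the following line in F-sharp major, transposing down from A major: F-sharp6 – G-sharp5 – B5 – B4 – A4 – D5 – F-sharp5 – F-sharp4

A major to F-sharp major down is a minor third, so every note moves down by that interval.
F#6 to D#6
G#5 to E#5
B5 to G#5
B4 to G#4
A4 to F#4
D5 to B4
F#5 to D#5
F#4 to D#4

D#6 E#5 G#5 G#4 F#4 B4 D#5 D#4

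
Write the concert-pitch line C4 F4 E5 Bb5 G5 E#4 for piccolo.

The piccolo sounds a perfect octave above written, so the written part must be a perfect octave below concert — transpose each note down.
C4 to C3
F4 to F3
E5 to E4
Bb5 to Bb4
G5 to G4
E#4 to E#3

C3 F3 E4 Bb4 G4 E#3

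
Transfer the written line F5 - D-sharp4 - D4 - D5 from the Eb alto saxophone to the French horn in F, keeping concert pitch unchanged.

First find concert pitch: the Eb alto saxophone sounds a major sixth below written, so F5 D-sharp4 D4 D5 sounds Ab4 F#3 F3 F4.
Then write for French horn in F: it sounds a perfect fifth below written, so the part must be a perfect fifth above concert.
Ab4 → Eb5
F#3 → C#4
F3 → C4
F4 → C5

Eb5 C#4 C4 C5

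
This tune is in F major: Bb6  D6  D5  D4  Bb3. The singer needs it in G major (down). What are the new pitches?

From F down to G is a minor seventh; apply that to each pitch.
Bb6 to C6
D6 to E5
D5 to E4
D4 to E3
Bb3 to C3

C6 E5 E4 E3 C3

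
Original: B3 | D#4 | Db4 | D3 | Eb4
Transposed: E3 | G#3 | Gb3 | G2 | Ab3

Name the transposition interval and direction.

down a perfect fifth

From B3 to E3 is 5 letter names — a fifth of some quality.
E3 to B3 is 7 semitones, which makes it a perfect fifth; the second version is lower, so the direction is down.
Checking another pair — Eb4 → Ab3 — gives the same interval.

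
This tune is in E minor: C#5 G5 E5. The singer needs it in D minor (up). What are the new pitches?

B5 F6 D6

E minor to D minor up is a minor seventh, so every note moves up by that interval.
C#5 to B5
G5 to F6
E5 to D6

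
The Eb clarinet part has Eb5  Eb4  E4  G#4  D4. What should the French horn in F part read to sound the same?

First find concert pitch: the Eb clarinet sounds a minor third above written, so Eb5 Eb4 E4 G#4 D4 sounds Gb5 Gb4 G4 B4 F4.
Then write for French horn in F: it sounds a perfect fifth below written, so the part must be a perfect fifth above concert.
Gb5 → Db6
Gb4 → Db5
G4 → D5
B4 → F#5
F4 → C5

Db6 Db5 D5 F#5 C5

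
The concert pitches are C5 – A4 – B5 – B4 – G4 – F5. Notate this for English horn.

Written C4 sounds as F3 on the English horn, so concert pitches are written a perfect fifth up.
C5 → G5
A4 → E5
B5 → F#6
B4 → F#5
G4 → D5
F5 → C6

G5 E5 F#6 F#5 D5 C6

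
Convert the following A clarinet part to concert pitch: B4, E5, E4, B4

Written C4 on the A clarinet sounds as A3, a minor third lower; apply that shift to every note.
B4 → G#4
E5 → C#5
E4 → C#4
B4 → G#4

G#4 C#5 C#4 G#4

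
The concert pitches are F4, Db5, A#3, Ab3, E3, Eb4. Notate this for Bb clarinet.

G4 Eb5 B#3 Bb3 F#3 F4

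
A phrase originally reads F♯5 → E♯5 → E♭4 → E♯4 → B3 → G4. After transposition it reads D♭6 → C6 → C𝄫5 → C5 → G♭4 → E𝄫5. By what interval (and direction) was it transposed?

Take the first pair: F#5 → Db6. F to D spans 6 letter names, so the interval is some kind of sixth.
F#5 to Db6 is 7 semitones, which makes it a diminished sixth; the second version is higher, so the direction is up.
Checking another pair — G4 → Ebb5 — gives the same interval.

up a diminished sixth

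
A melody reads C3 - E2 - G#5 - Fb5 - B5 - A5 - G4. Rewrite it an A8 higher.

C3 gives C#4
E2 gives E#3
G#5 gives G##6
Fb5 gives F6
B5 gives B#6
A5 gives A#6
G4 gives G#5

C#4 E#3 G##6 F6 B#6 A#6 G#5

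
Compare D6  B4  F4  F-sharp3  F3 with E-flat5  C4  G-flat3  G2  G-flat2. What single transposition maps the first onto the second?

From D6 to Eb5 is 7 letter names — a seventh of some quality.
Eb5 to D6 is 11 semitones, which makes it a major seventh; the second version is lower, so the direction is down.
Checking another pair — F3 → Gb2 — gives the same interval.

down a major seventh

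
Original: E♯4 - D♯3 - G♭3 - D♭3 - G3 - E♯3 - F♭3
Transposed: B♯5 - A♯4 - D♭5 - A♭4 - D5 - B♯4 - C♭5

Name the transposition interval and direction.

up a perfect twelfth

From E#4 to B#5 is 12 letter names — a twelfth of some quality.
E#4 to B#5 is 19 semitones, which makes it a perfect twelfth; the second version is higher, so the direction is up.
Checking another pair — Fb3 → Cb5 — gives the same interval.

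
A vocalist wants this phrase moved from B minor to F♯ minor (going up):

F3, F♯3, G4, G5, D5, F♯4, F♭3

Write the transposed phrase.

From B up to F♯ is a perfect fifth; apply that to each pitch.
F3 → C4
F#3 → C#4
G4 → D5
G5 → D6
D5 → A5
F#4 → C#5
Fb3 → Cb4

C4 C#4 D5 D6 A5 C#5 Cb4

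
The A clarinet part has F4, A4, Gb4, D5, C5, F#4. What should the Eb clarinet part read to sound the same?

First find concert pitch: the A clarinet sounds a minor third below written, so F4 A4 Gb4 D5 C5 F#4 sounds D4 F#4 Eb4 B4 A4 D#4.
Then write for Eb clarinet: it sounds a minor third above written, so the part must be a minor third below concert.
D4 → B3
F#4 → D#4
Eb4 → C4
B4 → G#4
A4 → F#4
D#4 → B#3

B3 D#4 C4 G#4 F#4 B#3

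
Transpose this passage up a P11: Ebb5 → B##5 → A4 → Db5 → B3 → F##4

Ebb5 -> Abb6
B##5 -> E##7
A4 -> D6
Db5 -> Gb6
B3 -> E5
F##4 -> B#5

Abb6 E##7 D6 Gb6 E5 B#5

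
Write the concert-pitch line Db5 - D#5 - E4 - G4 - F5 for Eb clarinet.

Bb4 B#4 C#4 E4 D5

The Eb clarinet sounds a minor third above written, so the written part must be a minor third below concert — transpose each note down.
Db5 -> Bb4
D#5 -> B#4
E4 -> C#4
G4 -> E4
F5 -> D5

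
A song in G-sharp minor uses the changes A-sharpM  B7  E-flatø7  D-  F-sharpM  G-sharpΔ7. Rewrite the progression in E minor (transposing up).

F#M G7 Cbø7 Bb- DM EΔ7

G-sharp minor up to E minor is a minor sixth; each chord root moves by that interval while the quality stays the same.
A-sharpM: root A-sharp up a minor sixth → F#, giving F#M.
B7: root B up a minor sixth → G, giving G7.
E-flatø7: root E-flat up a minor sixth → Cb, giving Cbø7.
D-: root D up a minor sixth → Bb, giving Bb-.
F-sharpM: root F-sharp up a minor sixth → D, giving DM.
G-sharpΔ7: root G-sharp up a minor sixth → E, giving EΔ7.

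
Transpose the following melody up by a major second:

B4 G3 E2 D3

B4 becomes C#5
G3 becomes A3
E2 becomes F#2
D3 becomes E3

C#5 A3 F#2 E3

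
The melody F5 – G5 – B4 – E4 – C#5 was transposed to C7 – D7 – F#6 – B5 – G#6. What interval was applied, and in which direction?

up a perfect twelfth

Take the first pair: F5 → C7. F to C spans 12 letter names, so the interval is some kind of twelfth.
F5 to C7 is 19 semitones, which makes it a perfect twelfth; the second version is higher, so the direction is up.
Checking another pair — C#5 → G#6 — gives the same interval.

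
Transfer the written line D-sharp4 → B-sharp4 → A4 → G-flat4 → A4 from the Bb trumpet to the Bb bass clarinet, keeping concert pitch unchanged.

First find concert pitch: the Bb trumpet sounds a major second below written, so D-sharp4 B-sharp4 A4 G-flat4 A4 sounds C#4 A#4 G4 Fb4 G4.
Then write for Bb bass clarinet: it sounds a major ninth below written, so the part must be a major ninth above concert.
C#4 → D#5
A#4 → B#5
G4 → A5
Fb4 → Gb5
G4 → A5

D#5 B#5 A5 Gb5 A5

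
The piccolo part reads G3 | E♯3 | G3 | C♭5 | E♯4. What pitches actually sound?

G4 E#4 G4 Cb6 E#5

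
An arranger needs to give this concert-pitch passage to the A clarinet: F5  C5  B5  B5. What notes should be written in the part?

Written C4 sounds as A3 on the A clarinet, so concert pitches are written a minor third up.
F5 → Ab5
C5 → Eb5
B5 → D6
B5 → D6

Ab5 Eb5 D6 D6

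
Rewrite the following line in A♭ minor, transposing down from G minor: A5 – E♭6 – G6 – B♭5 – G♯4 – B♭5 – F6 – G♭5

Bb4 Fb5 Ab5 Cb5 A3 Cb5 Gb5 Abb4

G minor to A♭ minor down is a major seventh, so every note moves down by that interval.
A5 → Bb4
Eb6 → Fb5
G6 → Ab5
Bb5 → Cb5
G#4 → A3
Bb5 → Cb5
F6 → Gb5
Gb5 → Abb4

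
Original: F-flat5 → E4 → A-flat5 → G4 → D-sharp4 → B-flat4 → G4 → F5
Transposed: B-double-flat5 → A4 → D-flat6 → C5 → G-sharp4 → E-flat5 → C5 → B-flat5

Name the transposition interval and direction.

Take the first pair: Fb5 → Bbb5. F to B spans 4 letter names, so the interval is some kind of fourth.
Fb5 to Bbb5 is 5 semitones, which makes it a perfect fourth; the second version is higher, so the direction is up.
Checking another pair — F5 → Bb5 — gives the same interval.

up a perfect fourth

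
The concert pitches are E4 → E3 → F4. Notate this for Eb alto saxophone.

The Eb alto saxophone sounds a major sixth below written, so the written part must be a major sixth above concert — transpose each note up.
E4 gives C#5
E3 gives C#4
F4 gives D5

C#5 C#4 D5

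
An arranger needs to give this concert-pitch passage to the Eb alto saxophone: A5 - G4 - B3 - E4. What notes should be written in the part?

Written C4 sounds as Eb3 on the Eb alto saxophone, so concert pitches are written a major sixth up.
A5 gives F#6
G4 gives E5
B3 gives G#4
E4 gives C#5

F#6 E5 G#4 C#5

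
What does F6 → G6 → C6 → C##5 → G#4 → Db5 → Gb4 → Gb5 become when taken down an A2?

Ebb6 Fb6 Bbb5 B4 F4 Cbb5 Fbb4 Fbb5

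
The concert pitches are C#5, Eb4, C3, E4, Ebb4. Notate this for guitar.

C#6 Eb5 C4 E5 Ebb5

The guitar sounds a perfect octave below written, so the written part must be a perfect octave above concert — transpose each note up.
C#5 gives C#6
Eb4 gives Eb5
C3 gives C4
E4 gives E5
Ebb4 gives Ebb5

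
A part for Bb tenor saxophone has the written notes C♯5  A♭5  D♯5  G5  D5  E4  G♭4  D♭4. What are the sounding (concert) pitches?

B3 Gb4 C#4 F4 C4 D3 Fb3 Cb3

Written C4 on the Bb tenor saxophone sounds as Bb2, a major ninth lower; apply that shift to every note.
C#5 gives B3
Ab5 gives Gb4
D#5 gives C#4
G5 gives F4
D5 gives C4
E4 gives D3
Gb4 gives Fb3
Db4 gives Cb3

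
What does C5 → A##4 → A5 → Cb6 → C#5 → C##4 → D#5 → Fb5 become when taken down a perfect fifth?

F4 D##4 D5 Fb5 F#4 F##3 G#4 Bbb4

C5: a fifth down reaches F, and 7 semitones makes it F4.
A##4 down a perfect fifth is D##4.
A perfect fifth down from A5 gives D5.
A perfect fifth down from Cb6 gives Fb5.
A perfect fifth down from C#5 gives F#4.
A perfect fifth down from C##4 gives F##3.
D#5 down a perfect fifth is G#4.
Fb5 down a perfect fifth is Bbb4.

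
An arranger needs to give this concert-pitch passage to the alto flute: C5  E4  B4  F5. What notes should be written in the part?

F5 A4 E5 Bb5

The alto flute sounds a perfect fourth below written, so the written part must be a perfect fourth above concert — transpose each note up.
C5 gives F5
E4 gives A4
B4 gives E5
F5 gives Bb5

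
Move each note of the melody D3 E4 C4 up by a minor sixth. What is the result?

Bb3 C5 Ab4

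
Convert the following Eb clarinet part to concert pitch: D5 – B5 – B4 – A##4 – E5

F5 D6 D5 C##5 G5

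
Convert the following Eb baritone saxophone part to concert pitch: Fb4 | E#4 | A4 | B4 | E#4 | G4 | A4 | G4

Written C4 on the Eb baritone saxophone sounds as Eb2, a major thirteenth lower; apply that shift to every note.
Fb4 gives Abb2
E#4 gives G#2
A4 gives C3
B4 gives D3
E#4 gives G#2
G4 gives Bb2
A4 gives C3
G4 gives Bb2

Abb2 G#2 C3 D3 G#2 Bb2 C3 Bb2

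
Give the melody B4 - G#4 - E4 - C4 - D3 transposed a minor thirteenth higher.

G6 E6 C6 Ab5 Bb4

A minor thirteenth up from B4 gives G6.
A minor thirteenth up from G#4 gives E6.
E4: a thirteenth up reaches C, and 20 semitones makes it C6.
C4 up a minor thirteenth is Ab5.
D3 up a minor thirteenth is Bb4.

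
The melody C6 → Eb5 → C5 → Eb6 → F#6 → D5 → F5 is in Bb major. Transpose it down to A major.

Bb major to A major down is a minor second, so every note moves down by that interval.
C6 becomes B5
Eb5 becomes D5
C5 becomes B4
Eb6 becomes D6
F#6 becomes E#6
D5 becomes C#5
F5 becomes E5

B5 D5 B4 D6 E#6 C#5 E5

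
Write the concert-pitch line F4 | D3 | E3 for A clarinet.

The A clarinet sounds a minor third below written, so the written part must be a minor third above concert — transpose each note up.
F4 -> Ab4
D3 -> F3
E3 -> G3

Ab4 F3 G3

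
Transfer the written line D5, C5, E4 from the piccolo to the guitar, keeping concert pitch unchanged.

D7 C7 E6

First find concert pitch: the piccolo sounds a perfect octave above written, so D5 C5 E4 sounds D6 C6 E5.
Then write for guitar: it sounds a perfect octave below written, so the part must be a perfect octave above concert.
D6 → D7
C6 → C7
E5 → E6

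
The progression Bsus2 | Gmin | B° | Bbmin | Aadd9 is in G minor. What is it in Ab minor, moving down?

G minor down to Ab minor is a major seventh; each chord root moves by that interval while the quality stays the same.
Bsus2: root B down a major seventh → C, giving Csus2.
Gmin: root G down a major seventh → Ab, giving Abmin.
B°: root B down a major seventh → C, giving C°.
Bbmin: root Bb down a major seventh → Cb, giving Cbmin.
Aadd9: root A down a major seventh → Bb, giving Bbadd9.

Csus2 Abmin C° Cbmin Bbadd9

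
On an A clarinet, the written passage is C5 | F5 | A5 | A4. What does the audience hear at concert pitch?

Written C4 on the A clarinet sounds as A3, a minor third lower; apply that shift to every note.
C5 → A4
F5 → D5
A5 → F#5
A4 → F#4

A4 D5 F#5 F#4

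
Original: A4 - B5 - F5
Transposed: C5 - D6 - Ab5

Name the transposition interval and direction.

up a minor third

Take the first pair: A4 → C5. A to C spans 3 letter names, so the interval is some kind of third.
A4 to C5 is 3 semitones, which makes it a minor third; the second version is higher, so the direction is up.
Checking another pair — F5 → Ab5 — gives the same interval.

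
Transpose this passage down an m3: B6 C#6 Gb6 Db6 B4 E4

G#6 A#5 Eb6 Bb5 G#4 C#4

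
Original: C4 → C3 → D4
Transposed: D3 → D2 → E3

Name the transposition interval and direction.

Take the first pair: C4 → D3. C to D spans 7 letter names, so the interval is some kind of seventh.
D3 to C4 is 10 semitones, which makes it a minor seventh; the second version is lower, so the direction is down.
Checking another pair — D4 → E3 — gives the same interval.

down a minor seventh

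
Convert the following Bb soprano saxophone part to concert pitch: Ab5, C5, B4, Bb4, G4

Written C4 on the Bb soprano saxophone sounds as Bb3, a major second lower; apply that shift to every note.
Ab5 becomes Gb5
C5 becomes Bb4
B4 becomes A4
Bb4 becomes Ab4
G4 becomes F4

Gb5 Bb4 A4 Ab4 F4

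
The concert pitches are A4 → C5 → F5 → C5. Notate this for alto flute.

D5 F5 Bb5 F5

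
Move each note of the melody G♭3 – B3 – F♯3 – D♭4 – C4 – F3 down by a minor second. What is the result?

F3 A#3 E#3 C4 B3 E3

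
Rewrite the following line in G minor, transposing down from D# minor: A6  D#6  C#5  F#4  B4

D# minor to G minor down is an augmented fifth, so every note moves down by that interval.
A6 → Db6
D#6 → G5
C#5 → F4
F#4 → Bb3
B4 → Eb4

Db6 G5 F4 Bb3 Eb4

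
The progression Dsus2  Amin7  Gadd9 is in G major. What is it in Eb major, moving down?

Bbsus2 Fmin7 Ebadd9

G major down to Eb major is a major third; each chord root moves by that interval while the quality stays the same.
Dsus2: root D down a major third → Bb, giving Bbsus2.
Amin7: root A down a major third → F, giving Fmin7.
Gadd9: root G down a major third → Eb, giving Ebadd9.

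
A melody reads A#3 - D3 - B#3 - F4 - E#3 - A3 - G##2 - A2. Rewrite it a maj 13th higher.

F##5 B4 G##5 D6 C##5 F#5 E##4 F#4

A major thirteenth up from A#3 gives F##5.
A major thirteenth up from D3 gives B4.
B#3: a thirteenth up reaches G, and 21 semitones makes it G##5.
F4: a thirteenth up reaches D, and 21 semitones makes it D6.
A major thirteenth up from E#3 gives C##5.
A major thirteenth up from A3 gives F#5.
G##2: a thirteenth up reaches E, and 21 semitones makes it E##4.
A major thirteenth up from A2 gives F#4.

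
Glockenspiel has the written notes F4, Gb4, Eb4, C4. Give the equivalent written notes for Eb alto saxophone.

First find concert pitch: the glockenspiel sounds a perfect fifteenth above written, so F4 Gb4 Eb4 C4 sounds F6 Gb6 Eb6 C6.
Then write for Eb alto saxophone: it sounds a major sixth below written, so the part must be a major sixth above concert.
F6 → D7
Gb6 → Eb7
Eb6 → C7
C6 → A6

D7 Eb7 C7 A6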